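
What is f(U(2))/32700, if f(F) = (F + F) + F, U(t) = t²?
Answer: 1/2725 ≈ 0.00036697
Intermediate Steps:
f(F) = 3*F (f(F) = 2*F + F = 3*F)
f(U(2))/32700 = (3*2²)/32700 = (3*4)*(1/32700) = 12*(1/32700) = 1/2725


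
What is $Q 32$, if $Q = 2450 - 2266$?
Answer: $5888$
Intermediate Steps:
$Q = 184$ ($Q = 2450 - 2266 = 184$)
$Q 32 = 184 \cdot 32 = 5888$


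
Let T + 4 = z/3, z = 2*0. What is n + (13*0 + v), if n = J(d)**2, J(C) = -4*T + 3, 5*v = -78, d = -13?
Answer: 1727/5 ≈ 345.40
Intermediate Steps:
v = -78/5 (v = (1/5)*(-78) = -78/5 ≈ -15.600)
z = 0
T = -4 (T = -4 + 0/3 = -4 + 0*(1/3) = -4 + 0 = -4)
J(C) = 19 (J(C) = -4*(-4) + 3 = 16 + 3 = 19)
n = 361 (n = 19**2 = 361)
n + (13*0 + v) = 361 + (13*0 - 78/5) = 361 + (0 - 78/5) = 361 - 78/5 = 1727/5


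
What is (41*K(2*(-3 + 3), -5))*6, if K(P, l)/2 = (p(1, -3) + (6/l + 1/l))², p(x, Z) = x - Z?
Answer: 83148/25 ≈ 3325.9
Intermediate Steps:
K(P, l) = 2*(4 + 7/l)² (K(P, l) = 2*((1 - 1*(-3)) + (6/l + 1/l))² = 2*((1 + 3) + (6/l + 1/l))² = 2*(4 + 7/l)²)
(41*K(2*(-3 + 3), -5))*6 = (41*(2*(7 + 4*(-5))²/(-5)²))*6 = (41*(2*(1/25)*(7 - 20)²))*6 = (41*(2*(1/25)*(-13)²))*6 = (41*(2*(1/25)*169))*6 = (41*(338/25))*6 = (13858/25)*6 = 83148/25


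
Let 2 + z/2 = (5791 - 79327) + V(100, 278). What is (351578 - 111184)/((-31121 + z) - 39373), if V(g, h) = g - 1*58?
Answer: -120197/108743 ≈ -1.1053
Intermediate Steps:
V(g, h) = -58 + g (V(g, h) = g - 58 = -58 + g)
z = -146992 (z = -4 + 2*((5791 - 79327) + (-58 + 100)) = -4 + 2*(-73536 + 42) = -4 + 2*(-73494) = -4 - 146988 = -146992)
(351578 - 111184)/((-31121 + z) - 39373) = (351578 - 111184)/((-31121 - 146992) - 39373) = 240394/(-178113 - 39373) = 240394/(-217486) = 240394*(-1/217486) = -120197/108743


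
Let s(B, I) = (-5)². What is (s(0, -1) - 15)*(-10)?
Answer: -100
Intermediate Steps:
s(B, I) = 25
(s(0, -1) - 15)*(-10) = (25 - 15)*(-10) = 10*(-10) = -100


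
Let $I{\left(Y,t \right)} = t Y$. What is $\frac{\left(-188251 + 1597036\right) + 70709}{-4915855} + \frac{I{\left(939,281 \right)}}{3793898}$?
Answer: $- \frac{4315956743167}{18650252452790} \approx -0.23142$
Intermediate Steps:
$I{\left(Y,t \right)} = Y t$
$\frac{\left(-188251 + 1597036\right) + 70709}{-4915855} + \frac{I{\left(939,281 \right)}}{3793898} = \frac{\left(-188251 + 1597036\right) + 70709}{-4915855} + \frac{939 \cdot 281}{3793898} = \left(1408785 + 70709\right) \left(- \frac{1}{4915855}\right) + 263859 \cdot \frac{1}{3793898} = 1479494 \left(- \frac{1}{4915855}\right) + \frac{263859}{3793898} = - \frac{1479494}{4915855} + \frac{263859}{3793898} = - \frac{4315956743167}{18650252452790}$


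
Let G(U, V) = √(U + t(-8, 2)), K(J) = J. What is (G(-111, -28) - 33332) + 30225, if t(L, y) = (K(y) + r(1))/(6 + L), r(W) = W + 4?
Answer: -3107 + I*√458/2 ≈ -3107.0 + 10.7*I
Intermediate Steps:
r(W) = 4 + W
t(L, y) = (5 + y)/(6 + L) (t(L, y) = (y + (4 + 1))/(6 + L) = (y + 5)/(6 + L) = (5 + y)/(6 + L))
G(U, V) = √(-7/2 + U) (G(U, V) = √(U + (5 + 2)/(6 - 8)) = √(U + 7/(-2)) = √(U - ½*7) = √(U - 7/2) = √(-7/2 + U))
(G(-111, -28) - 33332) + 30225 = (√(-14 + 4*(-111))/2 - 33332) + 30225 = (√(-14 - 444)/2 - 33332) + 30225 = (√(-458)/2 - 33332) + 30225 = ((I*√458)/2 - 33332) + 30225 = (I*√458/2 - 33332) + 30225 = (-33332 + I*√458/2) + 30225 = -3107 + I*√458/2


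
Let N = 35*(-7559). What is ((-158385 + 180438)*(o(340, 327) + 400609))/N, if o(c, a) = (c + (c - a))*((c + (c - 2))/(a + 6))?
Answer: -46781109761/1398415 ≈ -33453.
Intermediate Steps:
o(c, a) = (-2 + 2*c)*(-a + 2*c)/(6 + a) (o(c, a) = (-a + 2*c)*((c + (-2 + c))/(6 + a)) = (-a + 2*c)*((-2 + 2*c)/(6 + a)) = (-2 + 2*c)*(-a + 2*c)/(6 + a))
N = -264565
((-158385 + 180438)*(o(340, 327) + 400609))/N = ((-158385 + 180438)*(2*(327 - 2*340 + 2*340² - 1*327*340)/(6 + 327) + 400609))/(-264565) = (22053*(2*(327 - 680 + 2*115600 - 111180)/333 + 400609))*(-1/264565) = (22053*(2*(1/333)*(327 - 680 + 231200 - 111180) + 400609))*(-1/264565) = (22053*(2*(1/333)*119667 + 400609))*(-1/264565) = (22053*(79778/111 + 400609))*(-1/264565) = (22053*(44547377/111))*(-1/264565) = (327467768327/37)*(-1/264565) = -46781109761/1398415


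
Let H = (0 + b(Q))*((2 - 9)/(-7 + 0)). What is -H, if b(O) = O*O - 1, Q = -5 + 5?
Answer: 1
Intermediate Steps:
Q = 0
b(O) = -1 + O**2 (b(O) = O**2 - 1 = -1 + O**2)
H = -1 (H = (0 + (-1 + 0**2))*((2 - 9)/(-7 + 0)) = (0 + (-1 + 0))*(-7/(-7)) = (0 - 1)*(-7*(-1/7)) = -1*1 = -1)
-H = -1*(-1) = 1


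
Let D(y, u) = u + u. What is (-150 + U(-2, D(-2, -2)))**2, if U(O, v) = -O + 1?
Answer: 21609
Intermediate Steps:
D(y, u) = 2*u
U(O, v) = 1 - O
(-150 + U(-2, D(-2, -2)))**2 = (-150 + (1 - 1*(-2)))**2 = (-150 + (1 + 2))**2 = (-150 + 3)**2 = (-147)**2 = 21609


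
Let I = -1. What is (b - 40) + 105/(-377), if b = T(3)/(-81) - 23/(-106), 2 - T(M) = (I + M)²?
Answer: -129596135/3236922 ≈ -40.037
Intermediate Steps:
T(M) = 2 - (-1 + M)²
b = 2075/8586 (b = (2 - (-1 + 3)²)/(-81) - 23/(-106) = (2 - 1*2²)*(-1/81) - 23*(-1/106) = (2 - 1*4)*(-1/81) + 23/106 = (2 - 4)*(-1/81) + 23/106 = -2*(-1/81) + 23/106 = 2/81 + 23/106 = 2075/8586 ≈ 0.24167)
(b - 40) + 105/(-377) = (2075/8586 - 40) + 105/(-377) = -341365/8586 + 105*(-1/377) = -341365/8586 - 105/377 = -129596135/3236922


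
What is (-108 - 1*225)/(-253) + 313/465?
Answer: 234034/117645 ≈ 1.9893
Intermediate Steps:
(-108 - 1*225)/(-253) + 313/465 = (-108 - 225)*(-1/253) + 313*(1/465) = -333*(-1/253) + 313/465 = 333/253 + 313/465 = 234034/117645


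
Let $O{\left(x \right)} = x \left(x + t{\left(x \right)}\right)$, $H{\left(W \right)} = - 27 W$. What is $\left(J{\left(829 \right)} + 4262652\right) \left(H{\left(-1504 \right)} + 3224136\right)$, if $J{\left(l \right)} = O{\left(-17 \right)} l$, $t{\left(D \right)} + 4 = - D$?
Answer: $14100507689856$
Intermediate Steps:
$t{\left(D \right)} = -4 - D$
$O{\left(x \right)} = - 4 x$ ($O{\left(x \right)} = x \left(x - \left(4 + x\right)\right) = x \left(-4\right) = - 4 x$)
$J{\left(l \right)} = 68 l$ ($J{\left(l \right)} = \left(-4\right) \left(-17\right) l = 68 l$)
$\left(J{\left(829 \right)} + 4262652\right) \left(H{\left(-1504 \right)} + 3224136\right) = \left(68 \cdot 829 + 4262652\right) \left(\left(-27\right) \left(-1504\right) + 3224136\right) = \left(56372 + 4262652\right) \left(40608 + 3224136\right) = 4319024 \cdot 3264744 = 14100507689856$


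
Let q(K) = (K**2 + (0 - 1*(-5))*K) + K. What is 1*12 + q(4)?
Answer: 52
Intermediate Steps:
q(K) = K**2 + 6*K (q(K) = (K**2 + (0 + 5)*K) + K = (K**2 + 5*K) + K = K**2 + 6*K)
1*12 + q(4) = 1*12 + 4*(6 + 4) = 12 + 4*10 = 12 + 40 = 52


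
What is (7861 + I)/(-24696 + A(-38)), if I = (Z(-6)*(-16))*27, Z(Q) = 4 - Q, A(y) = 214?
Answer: -3541/24482 ≈ -0.14464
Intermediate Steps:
I = -4320 (I = ((4 - 1*(-6))*(-16))*27 = ((4 + 6)*(-16))*27 = (10*(-16))*27 = -160*27 = -4320)
(7861 + I)/(-24696 + A(-38)) = (7861 - 4320)/(-24696 + 214) = 3541/(-24482) = 3541*(-1/24482) = -3541/24482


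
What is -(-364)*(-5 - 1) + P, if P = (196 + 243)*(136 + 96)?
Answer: 99664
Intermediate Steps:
P = 101848 (P = 439*232 = 101848)
-(-364)*(-5 - 1) + P = -(-364)*(-5 - 1) + 101848 = -(-364)*(-6) + 101848 = -364*6 + 101848 = -2184 + 101848 = 99664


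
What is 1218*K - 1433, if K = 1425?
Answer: 1734217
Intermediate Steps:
1218*K - 1433 = 1218*1425 - 1433 = 1735650 - 1433 = 1734217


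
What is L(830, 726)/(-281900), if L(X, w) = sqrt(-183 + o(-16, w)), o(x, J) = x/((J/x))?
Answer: -I*sqrt(198903)/9302700 ≈ -4.7942e-5*I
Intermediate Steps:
o(x, J) = x**2/J (o(x, J) = x*(x/J) = x**2/J)
L(X, w) = sqrt(-183 + 256/w) (L(X, w) = sqrt(-183 + (-16)**2/w) = sqrt(-183 + 256/w))
L(830, 726)/(-281900) = sqrt(-183 + 256/726)/(-281900) = sqrt(-183 + 256*(1/726))*(-1/281900) = sqrt(-183 + 128/363)*(-1/281900) = sqrt(-66301/363)*(-1/281900) = (I*sqrt(198903)/33)*(-1/281900) = -I*sqrt(198903)/9302700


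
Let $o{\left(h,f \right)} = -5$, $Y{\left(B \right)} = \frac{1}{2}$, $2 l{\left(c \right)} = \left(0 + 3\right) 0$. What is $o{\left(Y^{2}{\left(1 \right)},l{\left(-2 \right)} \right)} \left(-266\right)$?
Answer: $1330$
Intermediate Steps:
$l{\left(c \right)} = 0$ ($l{\left(c \right)} = \frac{\left(0 + 3\right) 0}{2} = \frac{3 \cdot 0}{2} = \frac{1}{2} \cdot 0 = 0$)
$Y{\left(B \right)} = \frac{1}{2}$
$o{\left(Y^{2}{\left(1 \right)},l{\left(-2 \right)} \right)} \left(-266\right) = \left(-5\right) \left(-266\right) = 1330$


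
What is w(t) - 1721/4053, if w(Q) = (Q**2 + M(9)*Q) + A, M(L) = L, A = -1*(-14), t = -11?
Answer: 144187/4053 ≈ 35.575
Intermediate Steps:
A = 14
w(Q) = 14 + Q**2 + 9*Q (w(Q) = (Q**2 + 9*Q) + 14 = 14 + Q**2 + 9*Q)
w(t) - 1721/4053 = (14 + (-11)**2 + 9*(-11)) - 1721/4053 = (14 + 121 - 99) - 1721/4053 = 36 - 1*1721/4053 = 36 - 1721/4053 = 144187/4053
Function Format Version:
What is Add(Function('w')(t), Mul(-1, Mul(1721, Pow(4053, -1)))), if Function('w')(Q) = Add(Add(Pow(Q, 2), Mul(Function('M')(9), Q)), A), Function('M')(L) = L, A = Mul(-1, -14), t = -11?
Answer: Rational(144187, 4053) ≈ 35.575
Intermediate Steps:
A = 14
Function('w')(Q) = Add(14, Pow(Q, 2), Mul(9, Q)) (Function('w')(Q) = Add(Add(Pow(Q, 2), Mul(9, Q)), 14) = Add(14, Pow(Q, 2), Mul(9, Q)))
Add(Function('w')(t), Mul(-1, Mul(1721, Pow(4053, -1)))) = Add(Add(14, Pow(-11, 2), Mul(9, -11)), Mul(-1, Mul(1721, Pow(4053, -1)))) = Add(Add(14, 121, -99), Mul(-1, Mul(1721, Rational(1, 4053)))) = Add(36, Mul(-1, Rational(1721, 4053))) = Add(36, Rational(-1721, 4053)) = Rational(144187, 4053)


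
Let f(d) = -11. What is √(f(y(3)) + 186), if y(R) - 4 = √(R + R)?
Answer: 5*√7 ≈ 13.229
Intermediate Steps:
y(R) = 4 + √2*√R (y(R) = 4 + √(R + R) = 4 + √(2*R) = 4 + √2*√R)
√(f(y(3)) + 186) = √(-11 + 186) = √175 = 5*√7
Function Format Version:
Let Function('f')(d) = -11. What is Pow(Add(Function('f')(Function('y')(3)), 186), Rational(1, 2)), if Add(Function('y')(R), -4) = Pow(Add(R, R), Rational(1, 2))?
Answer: Mul(5, Pow(7, Rational(1, 2))) ≈ 13.229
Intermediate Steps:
Function('y')(R) = Add(4, Mul(Pow(2, Rational(1, 2)), Pow(R, Rational(1, 2)))) (Function('y')(R) = Add(4, Pow(Add(R, R), Rational(1, 2))) = Add(4, Pow(Mul(2, R), Rational(1, 2))) = Add(4, Mul(Pow(2, Rational(1, 2)), Pow(R, Rational(1, 2)))))
Pow(Add(Function('f')(Function('y')(3)), 186), Rational(1, 2)) = Pow(Add(-11, 186), Rational(1, 2)) = Pow(175, Rational(1, 2)) = Mul(5, Pow(7, Rational(1, 2)))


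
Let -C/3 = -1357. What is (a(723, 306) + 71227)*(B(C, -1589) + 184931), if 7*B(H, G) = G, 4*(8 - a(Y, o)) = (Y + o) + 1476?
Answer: 13041718560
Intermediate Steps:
C = 4071 (C = -3*(-1357) = 4071)
a(Y, o) = -361 - Y/4 - o/4 (a(Y, o) = 8 - ((Y + o) + 1476)/4 = 8 - (1476 + Y + o)/4 = 8 + (-369 - Y/4 - o/4) = -361 - Y/4 - o/4)
B(H, G) = G/7
(a(723, 306) + 71227)*(B(C, -1589) + 184931) = ((-361 - 1/4*723 - 1/4*306) + 71227)*((1/7)*(-1589) + 184931) = ((-361 - 723/4 - 153/2) + 71227)*(-227 + 184931) = (-2473/4 + 71227)*184704 = (282435/4)*184704 = 13041718560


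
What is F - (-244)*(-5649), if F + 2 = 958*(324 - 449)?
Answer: -1498108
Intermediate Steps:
F = -119752 (F = -2 + 958*(324 - 449) = -2 + 958*(-125) = -2 - 119750 = -119752)
F - (-244)*(-5649) = -119752 - (-244)*(-5649) = -119752 - 1*1378356 = -119752 - 1378356 = -1498108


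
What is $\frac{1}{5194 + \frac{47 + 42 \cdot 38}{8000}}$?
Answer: $\frac{8000}{41553643} \approx 0.00019252$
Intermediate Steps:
$\frac{1}{5194 + \frac{47 + 42 \cdot 38}{8000}} = \frac{1}{5194 + \left(47 + 1596\right) \frac{1}{8000}} = \frac{1}{5194 + 1643 \cdot \frac{1}{8000}} = \frac{1}{5194 + \frac{1643}{8000}} = \frac{1}{\frac{41553643}{8000}} = \frac{8000}{41553643}$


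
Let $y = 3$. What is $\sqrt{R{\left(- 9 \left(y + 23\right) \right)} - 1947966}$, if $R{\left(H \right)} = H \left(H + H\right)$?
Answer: $i \sqrt{1838454} \approx 1355.9 i$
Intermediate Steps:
$R{\left(H \right)} = 2 H^{2}$ ($R{\left(H \right)} = H 2 H = 2 H^{2}$)
$\sqrt{R{\left(- 9 \left(y + 23\right) \right)} - 1947966} = \sqrt{2 \left(- 9 \left(3 + 23\right)\right)^{2} - 1947966} = \sqrt{2 \left(\left(-9\right) 26\right)^{2} - 1947966} = \sqrt{2 \left(-234\right)^{2} - 1947966} = \sqrt{2 \cdot 54756 - 1947966} = \sqrt{109512 - 1947966} = \sqrt{-1838454} = i \sqrt{1838454}$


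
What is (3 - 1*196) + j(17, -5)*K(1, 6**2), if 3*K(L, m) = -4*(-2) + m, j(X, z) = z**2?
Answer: 521/3 ≈ 173.67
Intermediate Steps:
K(L, m) = 8/3 + m/3 (K(L, m) = (-4*(-2) + m)/3 = (8 + m)/3 = 8/3 + m/3)
(3 - 1*196) + j(17, -5)*K(1, 6**2) = (3 - 1*196) + (-5)**2*(8/3 + (1/3)*6**2) = (3 - 196) + 25*(8/3 + (1/3)*36) = -193 + 25*(8/3 + 12) = -193 + 25*(44/3) = -193 + 1100/3 = 521/3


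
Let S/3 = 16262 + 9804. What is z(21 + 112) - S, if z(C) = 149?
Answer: -78049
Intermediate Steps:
S = 78198 (S = 3*(16262 + 9804) = 3*26066 = 78198)
z(21 + 112) - S = 149 - 1*78198 = 149 - 78198 = -78049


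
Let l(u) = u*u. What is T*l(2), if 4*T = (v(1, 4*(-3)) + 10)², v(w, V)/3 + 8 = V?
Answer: 2500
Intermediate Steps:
v(w, V) = -24 + 3*V
l(u) = u²
T = 625 (T = ((-24 + 3*(4*(-3))) + 10)²/4 = ((-24 + 3*(-12)) + 10)²/4 = ((-24 - 36) + 10)²/4 = (-60 + 10)²/4 = (¼)*(-50)² = (¼)*2500 = 625)
T*l(2) = 625*2² = 625*4 = 2500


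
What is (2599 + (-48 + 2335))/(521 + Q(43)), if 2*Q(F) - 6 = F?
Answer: 9772/1091 ≈ 8.9569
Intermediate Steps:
Q(F) = 3 + F/2
(2599 + (-48 + 2335))/(521 + Q(43)) = (2599 + (-48 + 2335))/(521 + (3 + (½)*43)) = (2599 + 2287)/(521 + (3 + 43/2)) = 4886/(521 + 49/2) = 4886/(1091/2) = 4886*(2/1091) = 9772/1091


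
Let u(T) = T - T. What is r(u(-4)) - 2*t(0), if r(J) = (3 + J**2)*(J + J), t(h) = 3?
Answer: -6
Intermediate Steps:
u(T) = 0
r(J) = 2*J*(3 + J**2) (r(J) = (3 + J**2)*(2*J) = 2*J*(3 + J**2))
r(u(-4)) - 2*t(0) = 2*0*(3 + 0**2) - 2*3 = 2*0*(3 + 0) - 6 = 2*0*3 - 6 = 0 - 6 = -6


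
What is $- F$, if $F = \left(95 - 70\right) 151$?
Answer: $-3775$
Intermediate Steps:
$F = 3775$ ($F = 25 \cdot 151 = 3775$)
$- F = \left(-1\right) 3775 = -3775$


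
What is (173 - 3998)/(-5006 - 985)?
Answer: 1275/1997 ≈ 0.63846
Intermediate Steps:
(173 - 3998)/(-5006 - 985) = -3825/(-5991) = -3825*(-1/5991) = 1275/1997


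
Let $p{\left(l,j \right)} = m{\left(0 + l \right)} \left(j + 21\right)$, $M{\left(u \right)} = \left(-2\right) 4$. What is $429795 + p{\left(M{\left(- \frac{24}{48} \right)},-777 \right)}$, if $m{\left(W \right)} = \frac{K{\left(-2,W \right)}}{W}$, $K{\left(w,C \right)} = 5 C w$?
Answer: $437355$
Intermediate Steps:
$K{\left(w,C \right)} = 5 C w$
$M{\left(u \right)} = -8$
$m{\left(W \right)} = -10$ ($m{\left(W \right)} = \frac{5 W \left(-2\right)}{W} = \frac{\left(-10\right) W}{W} = -10$)
$p{\left(l,j \right)} = -210 - 10 j$ ($p{\left(l,j \right)} = - 10 \left(j + 21\right) = - 10 \left(21 + j\right) = -210 - 10 j$)
$429795 + p{\left(M{\left(- \frac{24}{48} \right)},-777 \right)} = 429795 - -7560 = 429795 + \left(-210 + 7770\right) = 429795 + 7560 = 437355$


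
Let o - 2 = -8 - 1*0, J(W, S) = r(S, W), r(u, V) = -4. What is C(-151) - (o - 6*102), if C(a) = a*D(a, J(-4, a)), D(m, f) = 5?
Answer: -137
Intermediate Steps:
J(W, S) = -4
o = -6 (o = 2 + (-8 - 1*0) = 2 + (-8 + 0) = 2 - 8 = -6)
C(a) = 5*a (C(a) = a*5 = 5*a)
C(-151) - (o - 6*102) = 5*(-151) - (-6 - 6*102) = -755 - (-6 - 612) = -755 - 1*(-618) = -755 + 618 = -137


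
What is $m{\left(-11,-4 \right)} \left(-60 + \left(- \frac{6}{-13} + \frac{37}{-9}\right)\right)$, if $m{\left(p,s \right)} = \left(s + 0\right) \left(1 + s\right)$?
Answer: $- \frac{29788}{39} \approx -763.79$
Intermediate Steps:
$m{\left(p,s \right)} = s \left(1 + s\right)$
$m{\left(-11,-4 \right)} \left(-60 + \left(- \frac{6}{-13} + \frac{37}{-9}\right)\right) = - 4 \left(1 - 4\right) \left(-60 + \left(- \frac{6}{-13} + \frac{37}{-9}\right)\right) = \left(-4\right) \left(-3\right) \left(-60 + \left(\left(-6\right) \left(- \frac{1}{13}\right) + 37 \left(- \frac{1}{9}\right)\right)\right) = 12 \left(-60 + \left(\frac{6}{13} - \frac{37}{9}\right)\right) = 12 \left(-60 - \frac{427}{117}\right) = 12 \left(- \frac{7447}{117}\right) = - \frac{29788}{39}$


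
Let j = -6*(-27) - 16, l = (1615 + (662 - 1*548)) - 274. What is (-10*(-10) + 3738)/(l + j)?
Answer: 3838/1601 ≈ 2.3973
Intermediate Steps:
l = 1455 (l = (1615 + (662 - 548)) - 274 = (1615 + 114) - 274 = 1729 - 274 = 1455)
j = 146 (j = 162 - 16 = 146)
(-10*(-10) + 3738)/(l + j) = (-10*(-10) + 3738)/(1455 + 146) = (100 + 3738)/1601 = 3838*(1/1601) = 3838/1601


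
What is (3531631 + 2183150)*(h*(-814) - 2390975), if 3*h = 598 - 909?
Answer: -13181658611717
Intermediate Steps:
h = -311/3 (h = (598 - 909)/3 = (⅓)*(-311) = -311/3 ≈ -103.67)
(3531631 + 2183150)*(h*(-814) - 2390975) = (3531631 + 2183150)*(-311/3*(-814) - 2390975) = 5714781*(253154/3 - 2390975) = 5714781*(-6919771/3) = -13181658611717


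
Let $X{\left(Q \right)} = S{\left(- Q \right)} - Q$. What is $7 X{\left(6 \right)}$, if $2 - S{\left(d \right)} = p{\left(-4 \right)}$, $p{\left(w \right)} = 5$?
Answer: $-63$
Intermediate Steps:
$S{\left(d \right)} = -3$ ($S{\left(d \right)} = 2 - 5 = -3$)
$X{\left(Q \right)} = -3 - Q$
$7 X{\left(6 \right)} = 7 \left(-3 - 6\right) = 7 \left(-9\right) = -63$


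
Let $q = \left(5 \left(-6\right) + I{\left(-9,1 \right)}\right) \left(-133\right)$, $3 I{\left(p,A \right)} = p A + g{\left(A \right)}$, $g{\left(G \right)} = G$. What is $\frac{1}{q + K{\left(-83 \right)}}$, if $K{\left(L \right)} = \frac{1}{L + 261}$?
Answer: $\frac{534}{2320055} \approx 0.00023017$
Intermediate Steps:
$I{\left(p,A \right)} = \frac{A}{3} + \frac{A p}{3}$ ($I{\left(p,A \right)} = \frac{p A + A}{3} = \frac{A p + A}{3} = \frac{A + A p}{3} = \frac{A}{3} + \frac{A p}{3}$)
$K{\left(L \right)} = \frac{1}{261 + L}$
$q = \frac{13034}{3}$ ($q = \left(5 \left(-6\right) + \frac{1}{3} \cdot 1 \left(1 - 9\right)\right) \left(-133\right) = \left(-30 + \frac{1}{3} \cdot 1 \left(-8\right)\right) \left(-133\right) = \left(-30 - \frac{8}{3}\right) \left(-133\right) = \left(- \frac{98}{3}\right) \left(-133\right) = \frac{13034}{3} \approx 4344.7$)
$\frac{1}{q + K{\left(-83 \right)}} = \frac{1}{\frac{13034}{3} + \frac{1}{261 - 83}} = \frac{1}{\frac{13034}{3} + \frac{1}{178}} = \frac{1}{\frac{2320055}{534}} = \frac{534}{2320055}$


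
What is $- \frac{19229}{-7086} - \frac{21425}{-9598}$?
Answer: $\frac{84094373}{17002857} \approx 4.9459$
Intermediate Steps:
$- \frac{19229}{-7086} - \frac{21425}{-9598} = \left(-19229\right) \left(- \frac{1}{7086}\right) - - \frac{21425}{9598} = \frac{19229}{7086} + \frac{21425}{9598} = \frac{84094373}{17002857}$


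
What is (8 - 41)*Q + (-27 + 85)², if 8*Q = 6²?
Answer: 6431/2 ≈ 3215.5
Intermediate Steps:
Q = 9/2 (Q = (⅛)*6² = (⅛)*36 = 9/2 ≈ 4.5000)
(8 - 41)*Q + (-27 + 85)² = (8 - 41)*(9/2) + (-27 + 85)² = -33*9/2 + 58² = -297/2 + 3364 = 6431/2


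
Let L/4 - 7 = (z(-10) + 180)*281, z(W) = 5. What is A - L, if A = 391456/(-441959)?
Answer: -91913720768/441959 ≈ -2.0797e+5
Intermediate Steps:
A = -391456/441959 (A = 391456*(-1/441959) = -391456/441959 ≈ -0.88573)
L = 207968 (L = 28 + 4*((5 + 180)*281) = 28 + 4*(185*281) = 28 + 4*51985 = 28 + 207940 = 207968)
A - L = -391456/441959 - 1*207968 = -391456/441959 - 207968 = -91913720768/441959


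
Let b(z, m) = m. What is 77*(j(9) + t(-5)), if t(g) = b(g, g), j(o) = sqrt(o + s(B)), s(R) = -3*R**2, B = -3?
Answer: -385 + 231*I*sqrt(2) ≈ -385.0 + 326.68*I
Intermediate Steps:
j(o) = sqrt(-27 + o) (j(o) = sqrt(o - 3*(-3)**2) = sqrt(o - 3*9) = sqrt(o - 27) = sqrt(-27 + o))
t(g) = g
77*(j(9) + t(-5)) = 77*(sqrt(-27 + 9) - 5) = 77*(sqrt(-18) - 5) = 77*(3*I*sqrt(2) - 5) = 77*(-5 + 3*I*sqrt(2)) = -385 + 231*I*sqrt(2)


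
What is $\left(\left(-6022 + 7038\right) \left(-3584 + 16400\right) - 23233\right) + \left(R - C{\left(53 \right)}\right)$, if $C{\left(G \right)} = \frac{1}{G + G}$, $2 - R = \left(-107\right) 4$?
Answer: $\frac{1377814817}{106} \approx 1.2998 \cdot 10^{7}$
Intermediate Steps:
$R = 430$ ($R = 2 - \left(-107\right) 4 = 2 - -428 = 2 + 428 = 430$)
$C{\left(G \right)} = \frac{1}{2 G}$
$\left(\left(-6022 + 7038\right) \left(-3584 + 16400\right) - 23233\right) + \left(R - C{\left(53 \right)}\right) = \left(\left(-6022 + 7038\right) \left(-3584 + 16400\right) - 23233\right) + \left(430 - \frac{1}{2 \cdot 53}\right) = \left(1016 \cdot 12816 - 23233\right) + \left(430 - \frac{1}{2} \cdot \frac{1}{53}\right) = \left(13021056 - 23233\right) + \left(430 - \frac{1}{106}\right) = 12997823 + \left(430 - \frac{1}{106}\right) = 12997823 + \frac{45579}{106} = \frac{1377814817}{106}$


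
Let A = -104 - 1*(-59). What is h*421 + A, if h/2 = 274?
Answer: 230663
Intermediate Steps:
h = 548 (h = 2*274 = 548)
A = -45 (A = -104 + 59 = -45)
h*421 + A = 548*421 - 45 = 230708 - 45 = 230663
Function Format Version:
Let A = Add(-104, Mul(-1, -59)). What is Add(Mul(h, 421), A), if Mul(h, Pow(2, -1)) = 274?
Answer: 230663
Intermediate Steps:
h = 548 (h = Mul(2, 274) = 548)
A = -45 (A = Add(-104, 59) = -45)
Add(Mul(h, 421), A) = Add(Mul(548, 421), -45) = Add(230708, -45) = 230663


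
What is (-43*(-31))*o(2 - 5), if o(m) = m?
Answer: -3999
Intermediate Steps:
(-43*(-31))*o(2 - 5) = (-43*(-31))*(2 - 5) = 1333*(-3) = -3999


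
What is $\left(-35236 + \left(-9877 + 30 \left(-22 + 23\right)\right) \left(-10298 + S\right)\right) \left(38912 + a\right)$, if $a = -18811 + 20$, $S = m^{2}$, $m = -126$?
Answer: $-1105886418042$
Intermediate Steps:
$S = 15876$ ($S = \left(-126\right)^{2} = 15876$)
$a = -18791$
$\left(-35236 + \left(-9877 + 30 \left(-22 + 23\right)\right) \left(-10298 + S\right)\right) \left(38912 + a\right) = \left(-35236 + \left(-9877 + 30 \left(-22 + 23\right)\right) \left(-10298 + 15876\right)\right) \left(38912 - 18791\right) = \left(-35236 + \left(-9877 + 30 \cdot 1\right) 5578\right) 20121 = \left(-35236 + \left(-9877 + 30\right) 5578\right) 20121 = \left(-35236 - 54926566\right) 20121 = \left(-54961802\right) 20121 = -1105886418042$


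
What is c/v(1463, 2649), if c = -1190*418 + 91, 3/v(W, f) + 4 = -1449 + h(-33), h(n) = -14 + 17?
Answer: 721127050/3 ≈ 2.4038e+8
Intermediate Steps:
h(n) = 3
v(W, f) = -3/1450 (v(W, f) = 3/(-4 + (-1449 + 3)) = 3/(-4 - 1446) = 3/(-1450) = 3*(-1/1450) = -3/1450)
c = -497329 (c = -497420 + 91 = -497329)
c/v(1463, 2649) = -497329/(-3/1450) = -497329*(-1450/3) = 721127050/3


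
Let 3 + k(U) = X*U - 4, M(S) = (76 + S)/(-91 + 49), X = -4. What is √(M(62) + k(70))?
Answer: 4*I*√889/7 ≈ 17.038*I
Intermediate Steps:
M(S) = -38/21 - S/42 (M(S) = (76 + S)/(-42) = (76 + S)*(-1/42) = -38/21 - S/42)
k(U) = -7 - 4*U (k(U) = -3 + (-4*U - 4) = -3 + (-4 - 4*U) = -7 - 4*U)
√(M(62) + k(70)) = √((-38/21 - 1/42*62) + (-7 - 4*70)) = √((-38/21 - 31/21) + (-7 - 280)) = √(-23/7 - 287) = √(-2032/7) = 4*I*√889/7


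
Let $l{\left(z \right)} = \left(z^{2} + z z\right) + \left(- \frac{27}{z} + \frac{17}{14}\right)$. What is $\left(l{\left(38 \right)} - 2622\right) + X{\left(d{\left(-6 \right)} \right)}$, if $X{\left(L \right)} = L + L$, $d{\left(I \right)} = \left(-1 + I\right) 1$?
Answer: $\frac{33583}{133} \approx 252.5$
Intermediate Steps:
$d{\left(I \right)} = -1 + I$
$X{\left(L \right)} = 2 L$
$l{\left(z \right)} = \frac{17}{14} - \frac{27}{z} + 2 z^{2}$ ($l{\left(z \right)} = \left(z^{2} + z^{2}\right) + \left(- \frac{27}{z} + 17 \cdot \frac{1}{14}\right) = 2 z^{2} + \left(- \frac{27}{z} + \frac{17}{14}\right) = 2 z^{2} + \left(\frac{17}{14} - \frac{27}{z}\right) = \frac{17}{14} - \frac{27}{z} + 2 z^{2}$)
$\left(l{\left(38 \right)} - 2622\right) + X{\left(d{\left(-6 \right)} \right)} = \left(\left(\frac{17}{14} - \frac{27}{38} + 2 \cdot 38^{2}\right) - 2622\right) + 2 \left(-1 - 6\right) = \left(\left(\frac{17}{14} - \frac{27}{38} + 2 \cdot 1444\right) - 2622\right) + 2 \left(-7\right) = \left(\left(\frac{17}{14} - \frac{27}{38} + 2888\right) - 2622\right) - 14 = \left(\frac{384171}{133} - 2622\right) - 14 = \frac{35445}{133} - 14 = \frac{33583}{133}$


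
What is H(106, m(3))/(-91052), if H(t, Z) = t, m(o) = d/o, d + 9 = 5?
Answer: -53/45526 ≈ -0.0011642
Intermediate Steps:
d = -4 (d = -9 + 5 = -4)
m(o) = -4/o
H(106, m(3))/(-91052) = 106/(-91052) = 106*(-1/91052) = -53/45526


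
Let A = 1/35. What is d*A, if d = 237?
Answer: 237/35 ≈ 6.7714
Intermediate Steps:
A = 1/35 ≈ 0.028571
d*A = 237*(1/35) = 237/35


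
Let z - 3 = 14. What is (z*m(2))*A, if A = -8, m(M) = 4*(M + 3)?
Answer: -2720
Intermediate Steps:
m(M) = 12 + 4*M (m(M) = 4*(3 + M) = 12 + 4*M)
z = 17 (z = 3 + 14 = 17)
(z*m(2))*A = (17*(12 + 4*2))*(-8) = (17*(12 + 8))*(-8) = (17*20)*(-8) = 340*(-8) = -2720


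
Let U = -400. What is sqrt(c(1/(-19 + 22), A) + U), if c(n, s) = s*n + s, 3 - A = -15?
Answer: 2*I*sqrt(94) ≈ 19.391*I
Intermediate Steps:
A = 18 (A = 3 - 1*(-15) = 3 + 15 = 18)
c(n, s) = s + n*s (c(n, s) = n*s + s = s + n*s)
sqrt(c(1/(-19 + 22), A) + U) = sqrt(18*(1 + 1/(-19 + 22)) - 400) = sqrt(18*(1 + 1/3) - 400) = sqrt(18*(4/3) - 400) = sqrt(24 - 400) = sqrt(-376) = 2*I*sqrt(94)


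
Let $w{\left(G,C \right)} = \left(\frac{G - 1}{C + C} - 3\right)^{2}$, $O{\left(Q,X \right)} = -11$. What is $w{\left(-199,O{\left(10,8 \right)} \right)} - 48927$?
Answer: $- \frac{5915678}{121} \approx -48890.0$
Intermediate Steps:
$w{\left(G,C \right)} = \left(-3 + \frac{-1 + G}{2 C}\right)^{2}$ ($w{\left(G,C \right)} = \left(\frac{-1 + G}{2 C} - 3\right)^{2} = \left(-3 + \frac{-1 + G}{2 C}\right)^{2}$)
$w{\left(-199,O{\left(10,8 \right)} \right)} - 48927 = \frac{\left(1 - -199 + 6 \left(-11\right)\right)^{2}}{4 \cdot 121} - 48927 = \frac{1}{4} \cdot \frac{1}{121} \left(1 + 199 - 66\right)^{2} - 48927 = \frac{1}{4} \cdot \frac{1}{121} \cdot 134^{2} - 48927 = \frac{1}{4} \cdot \frac{1}{121} \cdot 17956 - 48927 = \frac{4489}{121} - 48927 = - \frac{5915678}{121}$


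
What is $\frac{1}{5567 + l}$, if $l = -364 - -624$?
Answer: $\frac{1}{5827} \approx 0.00017161$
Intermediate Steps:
$l = 260$ ($l = -364 + 624 = 260$)
$\frac{1}{5567 + l} = \frac{1}{5567 + 260} = \frac{1}{5827}$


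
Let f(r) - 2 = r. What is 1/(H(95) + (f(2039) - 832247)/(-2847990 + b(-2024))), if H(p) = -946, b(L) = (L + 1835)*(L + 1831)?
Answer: -2811513/2658861092 ≈ -0.0010574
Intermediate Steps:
f(r) = 2 + r
b(L) = (1831 + L)*(1835 + L) (b(L) = (1835 + L)*(1831 + L) = (1831 + L)*(1835 + L))
1/(H(95) + (f(2039) - 832247)/(-2847990 + b(-2024))) = 1/(-946 + ((2 + 2039) - 832247)/(-2847990 + (3359885 + (-2024)² + 3666*(-2024)))) = 1/(-946 + (2041 - 832247)/(-2847990 + (3359885 + 4096576 - 7419984))) = 1/(-946 - 830206/(-2847990 + 36477)) = 1/(-946 - 830206/(-2811513)) = 1/(-946 - 830206*(-1/2811513)) = 1/(-946 + 830206/2811513) = 1/(-2658861092/2811513) = -2811513/2658861092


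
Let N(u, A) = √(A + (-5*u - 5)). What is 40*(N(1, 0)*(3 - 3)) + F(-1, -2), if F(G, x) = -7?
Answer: -7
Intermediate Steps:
N(u, A) = √(-5 + A - 5*u) (N(u, A) = √(A + (-5 - 5*u)) = √(-5 + A - 5*u))
40*(N(1, 0)*(3 - 3)) + F(-1, -2) = 40*(√(-5 + 0 - 5*1)*(3 - 3)) - 7 = 40*(√(-5 + 0 - 5)*0) - 7 = 40*(√(-10)*0) - 7 = 40*((I*√10)*0) - 7 = 40*0 - 7 = 0 - 7 = -7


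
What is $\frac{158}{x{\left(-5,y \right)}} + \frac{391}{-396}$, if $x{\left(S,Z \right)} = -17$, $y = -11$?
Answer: $- \frac{69215}{6732} \approx -10.281$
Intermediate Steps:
$\frac{158}{x{\left(-5,y \right)}} + \frac{391}{-396} = \frac{158}{-17} + \frac{391}{-396} = 158 \left(- \frac{1}{17}\right) + 391 \left(- \frac{1}{396}\right) = - \frac{158}{17} - \frac{391}{396} = - \frac{69215}{6732}$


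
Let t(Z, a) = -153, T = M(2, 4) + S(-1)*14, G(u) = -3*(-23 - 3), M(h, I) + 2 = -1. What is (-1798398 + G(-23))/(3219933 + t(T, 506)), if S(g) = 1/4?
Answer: -29972/53663 ≈ -0.55852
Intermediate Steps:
M(h, I) = -3 (M(h, I) = -2 - 1 = -3)
S(g) = ¼
G(u) = 78 (G(u) = -3*(-26) = 78)
T = ½ (T = -3 + (¼)*14 = -3 + 7/2 = ½ ≈ 0.50000)
(-1798398 + G(-23))/(3219933 + t(T, 506)) = (-1798398 + 78)/(3219933 - 153) = -1798320/3219780 = -1798320*1/3219780 = -29972/53663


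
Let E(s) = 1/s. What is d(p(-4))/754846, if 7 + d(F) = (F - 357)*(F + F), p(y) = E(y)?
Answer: 1373/6038768 ≈ 0.00022736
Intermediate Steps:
p(y) = 1/y
d(F) = -7 + 2*F*(-357 + F) (d(F) = -7 + (F - 357)*(F + F) = -7 + (-357 + F)*(2*F) = -7 + 2*F*(-357 + F))
d(p(-4))/754846 = (-7 - 714/(-4) + 2*(1/(-4))²)/754846 = (-7 - 714*(-¼) + 2*(-¼)²)*(1/754846) = (-7 + 357/2 + 2*(1/16))*(1/754846) = (-7 + 357/2 + ⅛)*(1/754846) = (1373/8)*(1/754846) = 1373/6038768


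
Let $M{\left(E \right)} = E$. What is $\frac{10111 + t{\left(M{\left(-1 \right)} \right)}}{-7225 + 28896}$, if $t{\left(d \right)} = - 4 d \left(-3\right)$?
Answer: $\frac{10099}{21671} \approx 0.46601$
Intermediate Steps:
$t{\left(d \right)} = 12 d$
$\frac{10111 + t{\left(M{\left(-1 \right)} \right)}}{-7225 + 28896} = \frac{10111 + 12 \left(-1\right)}{-7225 + 28896} = \frac{10111 - 12}{21671} = 10099 \cdot \frac{1}{21671} = \frac{10099}{21671}$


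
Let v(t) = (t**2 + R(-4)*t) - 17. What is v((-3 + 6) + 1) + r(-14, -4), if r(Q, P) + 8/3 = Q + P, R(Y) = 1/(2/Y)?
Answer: -89/3 ≈ -29.667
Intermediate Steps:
R(Y) = Y/2
r(Q, P) = -8/3 + P + Q (r(Q, P) = -8/3 + (Q + P) = -8/3 + (P + Q) = -8/3 + P + Q)
v(t) = -17 + t**2 - 2*t (v(t) = (t**2 + ((1/2)*(-4))*t) - 17 = (t**2 - 2*t) - 17 = -17 + t**2 - 2*t)
v((-3 + 6) + 1) + r(-14, -4) = (-17 + ((-3 + 6) + 1)**2 - 2*((-3 + 6) + 1)) + (-8/3 - 4 - 14) = (-17 + (3 + 1)**2 - 2*(3 + 1)) - 62/3 = (-17 + 4**2 - 2*4) - 62/3 = (-17 + 16 - 8) - 62/3 = -9 - 62/3 = -89/3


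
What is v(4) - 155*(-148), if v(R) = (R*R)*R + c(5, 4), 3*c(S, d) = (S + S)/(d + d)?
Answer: 276053/12 ≈ 23004.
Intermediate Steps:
c(S, d) = S/(3*d) (c(S, d) = ((S + S)/(d + d))/3 = ((2*S)/((2*d)))/3 = ((2*S)*(1/(2*d)))/3 = (S/d)/3 = S/(3*d))
v(R) = 5/12 + R**3 (v(R) = (R*R)*R + (1/3)*5/4 = R**2*R + (1/3)*5*(1/4) = R**3 + 5/12 = 5/12 + R**3)
v(4) - 155*(-148) = (5/12 + 4**3) - 155*(-148) = (5/12 + 64) + 22940 = 773/12 + 22940 = 276053/12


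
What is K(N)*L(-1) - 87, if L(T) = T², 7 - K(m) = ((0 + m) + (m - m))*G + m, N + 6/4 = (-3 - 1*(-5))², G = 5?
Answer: -95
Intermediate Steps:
N = 5/2 (N = -3/2 + (-3 - 1*(-5))² = -3/2 + (-3 + 5)² = -3/2 + 2² = -3/2 + 4 = 5/2 ≈ 2.5000)
K(m) = 7 - 6*m (K(m) = 7 - (((0 + m) + (m - m))*5 + m) = 7 - ((m + 0)*5 + m) = 7 - (m*5 + m) = 7 - (5*m + m) = 7 - 6*m)
K(N)*L(-1) - 87 = (7 - 6*5/2)*(-1)² - 87 = (7 - 15)*1 - 87 = -8*1 - 87 = -8 - 87 = -95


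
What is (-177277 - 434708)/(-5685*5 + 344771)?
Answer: -611985/316346 ≈ -1.9345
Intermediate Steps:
(-177277 - 434708)/(-5685*5 + 344771) = -611985/(-28425 + 344771) = -611985/316346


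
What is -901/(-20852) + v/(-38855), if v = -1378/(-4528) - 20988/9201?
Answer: 60843326124663/1406451746612120 ≈ 0.043260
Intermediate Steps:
v = -13725781/6943688 (v = -1378*(-1/4528) - 20988*1/9201 = 689/2264 - 6996/3067 = -13725781/6943688 ≈ -1.9767)
-901/(-20852) + v/(-38855) = -901/(-20852) - 13725781/6943688/(-38855) = -901*(-1/20852) - 13725781/6943688*(-1/38855) = 901/20852 + 13725781/269796997240 = 60843326124663/1406451746612120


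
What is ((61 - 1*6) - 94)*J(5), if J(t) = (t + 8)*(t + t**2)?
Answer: -15210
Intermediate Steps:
J(t) = (8 + t)*(t + t**2)
((61 - 1*6) - 94)*J(5) = ((61 - 1*6) - 94)*(5*(8 + 5**2 + 9*5)) = ((61 - 6) - 94)*(5*(8 + 25 + 45)) = (55 - 94)*(5*78) = -39*390 = -15210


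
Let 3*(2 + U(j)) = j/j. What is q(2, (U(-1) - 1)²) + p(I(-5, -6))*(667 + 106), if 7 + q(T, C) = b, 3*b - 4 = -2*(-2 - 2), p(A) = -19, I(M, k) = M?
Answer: -14690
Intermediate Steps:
U(j) = -5/3 (U(j) = -2 + (j/j)/3 = -2 + (⅓)*1 = -2 + ⅓ = -5/3)
b = 4 (b = 4/3 + (-2*(-2 - 2))/3 = 4/3 + (-2*(-4))/3 = 4/3 + (⅓)*8 = 4/3 + 8/3 = 4)
q(T, C) = -3 (q(T, C) = -7 + 4 = -3)
q(2, (U(-1) - 1)²) + p(I(-5, -6))*(667 + 106) = -3 - 19*(667 + 106) = -3 - 19*773 = -3 - 14687 = -14690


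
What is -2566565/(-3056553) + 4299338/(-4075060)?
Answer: -1341124046507/6227818434090 ≈ -0.21534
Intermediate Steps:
-2566565/(-3056553) + 4299338/(-4075060) = -2566565*(-1/3056553) + 4299338*(-1/4075060) = 2566565/3056553 - 2149669/2037530 = -1341124046507/6227818434090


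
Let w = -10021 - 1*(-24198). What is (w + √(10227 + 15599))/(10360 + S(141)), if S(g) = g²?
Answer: 14177/30241 + √25826/30241 ≈ 0.47411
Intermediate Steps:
w = 14177 (w = -10021 + 24198 = 14177)
(w + √(10227 + 15599))/(10360 + S(141)) = (14177 + √(10227 + 15599))/(10360 + 141²) = (14177 + √25826)/(10360 + 19881) = (14177 + √25826)/30241 = (14177 + √25826)*(1/30241) = 14177/30241 + √25826/30241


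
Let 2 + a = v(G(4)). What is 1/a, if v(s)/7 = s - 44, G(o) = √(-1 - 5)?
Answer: -155/48197 - 7*I*√6/96394 ≈ -0.003216 - 0.00017788*I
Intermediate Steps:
G(o) = I*√6 (G(o) = √(-6) = I*√6)
v(s) = -308 + 7*s (v(s) = 7*(s - 44) = 7*(-44 + s) = -308 + 7*s)
a = -310 + 7*I*√6 (a = -2 + (-308 + 7*(I*√6)) = -2 + (-308 + 7*I*√6) = -310 + 7*I*√6 ≈ -310.0 + 17.146*I)
1/a = 1/(-310 + 7*I*√6)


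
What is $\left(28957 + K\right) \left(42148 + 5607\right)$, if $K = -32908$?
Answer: $-188680005$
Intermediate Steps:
$\left(28957 + K\right) \left(42148 + 5607\right) = \left(28957 - 32908\right) \left(42148 + 5607\right) = \left(-3951\right) 47755 = -188680005$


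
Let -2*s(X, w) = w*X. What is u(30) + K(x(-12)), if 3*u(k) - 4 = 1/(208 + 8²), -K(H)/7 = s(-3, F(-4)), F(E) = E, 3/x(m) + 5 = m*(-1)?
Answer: 11787/272 ≈ 43.335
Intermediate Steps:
x(m) = 3/(-5 - m) (x(m) = 3/(-5 + m*(-1)) = 3/(-5 - m))
s(X, w) = -X*w/2 (s(X, w) = -w*X/2 = -X*w/2)
K(H) = 42 (K(H) = -(-7)*(-3)*(-4)/2 = -7*(-6) = 42)
u(k) = 363/272 (u(k) = 4/3 + 1/(3*(208 + 8²)) = 4/3 + 1/(3*(208 + 64)) = 4/3 + (⅓)/272 = 4/3 + (⅓)*(1/272) = 4/3 + 1/816 = 363/272)
u(30) + K(x(-12)) = 363/272 + 42 = 11787/272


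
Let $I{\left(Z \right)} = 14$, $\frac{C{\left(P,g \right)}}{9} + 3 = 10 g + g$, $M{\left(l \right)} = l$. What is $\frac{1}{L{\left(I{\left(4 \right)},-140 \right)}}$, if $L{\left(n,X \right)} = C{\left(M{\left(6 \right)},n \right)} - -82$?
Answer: $\frac{1}{1441} \approx 0.00069396$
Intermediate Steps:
$C{\left(P,g \right)} = -27 + 99 g$ ($C{\left(P,g \right)} = -27 + 9 \left(10 g + g\right) = -27 + 9 \cdot 11 g = -27 + 99 g$)
$L{\left(n,X \right)} = 55 + 99 n$ ($L{\left(n,X \right)} = \left(-27 + 99 n\right) - -82 = \left(-27 + 99 n\right) + 82 = 55 + 99 n$)
$\frac{1}{L{\left(I{\left(4 \right)},-140 \right)}} = \frac{1}{55 + 99 \cdot 14} = \frac{1}{55 + 1386} = \frac{1}{1441}$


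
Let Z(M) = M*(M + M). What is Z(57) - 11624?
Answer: -5126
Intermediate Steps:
Z(M) = 2*M**2 (Z(M) = M*(2*M) = 2*M**2)
Z(57) - 11624 = 2*57**2 - 11624 = 2*3249 - 11624 = 6498 - 11624 = -5126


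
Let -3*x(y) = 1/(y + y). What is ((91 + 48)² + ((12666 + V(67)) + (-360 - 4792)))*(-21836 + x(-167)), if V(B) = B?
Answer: -294303454621/501 ≈ -5.8743e+8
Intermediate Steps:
x(y) = -1/(6*y) (x(y) = -1/(3*(y + y)) = -1/(2*y)/3 = -1/(6*y))
((91 + 48)² + ((12666 + V(67)) + (-360 - 4792)))*(-21836 + x(-167)) = ((91 + 48)² + ((12666 + 67) + (-360 - 4792)))*(-21836 - ⅙/(-167)) = (139² + (12733 - 5152))*(-21836 - ⅙*(-1/167)) = (19321 + 7581)*(-21836 + 1/1002) = 26902*(-21879671/1002) = -294303454621/501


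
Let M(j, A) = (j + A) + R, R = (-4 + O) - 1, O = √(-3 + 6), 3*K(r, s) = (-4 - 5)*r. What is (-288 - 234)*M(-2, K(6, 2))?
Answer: 13050 - 522*√3 ≈ 12146.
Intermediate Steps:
K(r, s) = -3*r (K(r, s) = ((-4 - 5)*r)/3 = (-9*r)/3 = -3*r)
O = √3 ≈ 1.7320
R = -5 + √3 (R = (-4 + √3) - 1 = -5 + √3 ≈ -3.2679)
M(j, A) = -5 + A + j + √3 (M(j, A) = (j + A) + (-5 + √3) = (A + j) + (-5 + √3) = -5 + A + j + √3)
(-288 - 234)*M(-2, K(6, 2)) = (-288 - 234)*(-5 - 3*6 - 2 + √3) = -522*(-5 - 18 - 2 + √3) = -522*(-25 + √3) = 13050 - 522*√3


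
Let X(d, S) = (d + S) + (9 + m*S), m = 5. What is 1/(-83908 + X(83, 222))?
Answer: -1/82484 ≈ -1.2124e-5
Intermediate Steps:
X(d, S) = 9 + d + 6*S (X(d, S) = (d + S) + (9 + 5*S) = (S + d) + (9 + 5*S) = 9 + d + 6*S)
1/(-83908 + X(83, 222)) = 1/(-83908 + (9 + 83 + 6*222)) = 1/(-83908 + (9 + 83 + 1332)) = 1/(-83908 + 1424) = 1/(-82484) = -1/82484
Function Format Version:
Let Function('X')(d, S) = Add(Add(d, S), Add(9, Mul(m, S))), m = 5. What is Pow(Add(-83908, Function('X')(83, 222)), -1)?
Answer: Rational(-1, 82484) ≈ -1.2124e-5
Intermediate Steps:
Function('X')(d, S) = Add(9, d, Mul(6, S)) (Function('X')(d, S) = Add(Add(d, S), Add(9, Mul(5, S))) = Add(Add(S, d), Add(9, Mul(5, S))) = Add(9, d, Mul(6, S)))
Pow(Add(-83908, Function('X')(83, 222)), -1) = Pow(Add(-83908, Add(9, 83, Mul(6, 222))), -1) = Pow(Add(-83908, Add(9, 83, 1332)), -1) = Pow(Add(-83908, 1424), -1) = Pow(-82484, -1) = Rational(-1, 82484)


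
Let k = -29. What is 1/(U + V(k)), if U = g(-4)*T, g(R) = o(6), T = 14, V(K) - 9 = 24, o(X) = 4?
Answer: 1/89 ≈ 0.011236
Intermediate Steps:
V(K) = 33 (V(K) = 9 + 24 = 33)
g(R) = 4
U = 56 (U = 4*14 = 56)
1/(U + V(k)) = 1/(56 + 33) = 1/89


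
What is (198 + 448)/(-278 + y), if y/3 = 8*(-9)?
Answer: -17/13 ≈ -1.3077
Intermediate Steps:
y = -216 (y = 3*(8*(-9)) = 3*(-72) = -216)
(198 + 448)/(-278 + y) = (198 + 448)/(-278 - 216) = 646/(-494) = 646*(-1/494) = -17/13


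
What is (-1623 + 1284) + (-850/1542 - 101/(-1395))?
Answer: -121708253/358515 ≈ -339.48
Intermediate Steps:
(-1623 + 1284) + (-850/1542 - 101/(-1395)) = -339 + (-850*1/1542 - 101*(-1/1395)) = -339 + (-425/771 + 101/1395) = -339 - 171668/358515 = -121708253/358515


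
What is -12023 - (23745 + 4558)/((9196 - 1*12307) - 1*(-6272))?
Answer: -38033006/3161 ≈ -12032.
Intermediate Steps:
-12023 - (23745 + 4558)/((9196 - 1*12307) - 1*(-6272)) = -12023 - 28303/((9196 - 12307) + 6272) = -12023 - 28303/(-3111 + 6272) = -12023 - 28303/3161 = -38033006/3161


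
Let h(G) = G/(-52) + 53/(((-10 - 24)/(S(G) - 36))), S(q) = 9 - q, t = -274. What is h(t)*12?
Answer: -1007124/221 ≈ -4557.1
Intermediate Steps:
h(G) = 1431/34 + 1361*G/884 (h(G) = G/(-52) + 53/(((-10 - 24)/((9 - G) - 36))) = G*(-1/52) + 53/((-34/(-27 - G))) = -G/52 + 53*(27/34 + G/34) = -G/52 + (1431/34 + 53*G/34) = 1431/34 + 1361*G/884)
h(t)*12 = (1431/34 + (1361/884)*(-274))*12 = (1431/34 - 186457/442)*12 = -83927/221*12 = -1007124/221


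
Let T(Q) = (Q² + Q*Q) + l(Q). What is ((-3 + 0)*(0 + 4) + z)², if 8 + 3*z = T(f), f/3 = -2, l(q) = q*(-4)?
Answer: 2704/9 ≈ 300.44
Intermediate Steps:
l(q) = -4*q
f = -6 (f = 3*(-2) = -6)
T(Q) = -4*Q + 2*Q² (T(Q) = (Q² + Q*Q) - 4*Q = (Q² + Q²) - 4*Q = 2*Q² - 4*Q = -4*Q + 2*Q²)
z = 88/3 (z = -8/3 + (2*(-6)*(-2 - 6))/3 = -8/3 + (2*(-6)*(-8))/3 = -8/3 + (⅓)*96 = -8/3 + 32 = 88/3 ≈ 29.333)
((-3 + 0)*(0 + 4) + z)² = ((-3 + 0)*(0 + 4) + 88/3)² = (-3*4 + 88/3)² = (-12 + 88/3)² = (52/3)² = 2704/9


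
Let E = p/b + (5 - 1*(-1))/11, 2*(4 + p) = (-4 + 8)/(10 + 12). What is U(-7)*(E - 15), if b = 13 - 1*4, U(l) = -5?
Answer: 670/9 ≈ 74.444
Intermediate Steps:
p = -43/11 (p = -4 + ((-4 + 8)/(10 + 12))/2 = -4 + (4/22)/2 = -4 + (4*(1/22))/2 = -4 + (½)*(2/11) = -4 + 1/11 = -43/11 ≈ -3.9091)
b = 9 (b = 13 - 4 = 9)
E = ⅑ (E = -43/11/9 + (5 - 1*(-1))/11 = -43/11*⅑ + (5 + 1)*(1/11) = -43/99 + 6*(1/11) = -43/99 + 6/11 = ⅑ ≈ 0.11111)
U(-7)*(E - 15) = -5*(⅑ - 15) = -5*(-134/9) = 670/9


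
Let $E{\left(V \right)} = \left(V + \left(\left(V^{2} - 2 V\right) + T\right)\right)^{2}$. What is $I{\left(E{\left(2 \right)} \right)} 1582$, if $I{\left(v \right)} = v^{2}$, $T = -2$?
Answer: $0$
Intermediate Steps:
$E{\left(V \right)} = \left(-2 + V^{2} - V\right)^{2}$ ($E{\left(V \right)} = \left(V - \left(2 - V^{2} + 2 V\right)\right)^{2} = \left(-2 + V^{2} - V\right)^{2}$)
$I{\left(E{\left(2 \right)} \right)} 1582 = \left(\left(2 + 2 - 2^{2}\right)^{2}\right)^{2} \cdot 1582 = \left(\left(2 + 2 - 4\right)^{2}\right)^{2} \cdot 1582 = \left(0^{2}\right)^{2} \cdot 1582 = 0^{2} \cdot 1582 = 0 \cdot 1582 = 0$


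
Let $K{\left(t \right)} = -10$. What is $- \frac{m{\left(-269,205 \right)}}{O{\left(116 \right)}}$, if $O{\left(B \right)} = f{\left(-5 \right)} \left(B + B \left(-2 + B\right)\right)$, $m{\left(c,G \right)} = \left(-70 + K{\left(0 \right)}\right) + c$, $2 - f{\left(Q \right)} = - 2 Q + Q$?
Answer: $- \frac{349}{40020} \approx -0.0087206$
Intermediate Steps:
$f{\left(Q \right)} = 2 + Q$ ($f{\left(Q \right)} = 2 - \left(- 2 Q + Q\right) = 2 - - Q = 2 + Q$)
$m{\left(c,G \right)} = -80 + c$ ($m{\left(c,G \right)} = \left(-70 - 10\right) + c = -80 + c$)
$O{\left(B \right)} = - 3 B - 3 B \left(-2 + B\right)$ ($O{\left(B \right)} = \left(2 - 5\right) \left(B + B \left(-2 + B\right)\right) = - 3 \left(B + B \left(-2 + B\right)\right) = - 3 B - 3 B \left(-2 + B\right)$)
$- \frac{m{\left(-269,205 \right)}}{O{\left(116 \right)}} = - \frac{-80 - 269}{3 \cdot 116 \left(1 - 116\right)} = - \frac{-349}{3 \cdot 116 \left(1 - 116\right)} = - \frac{-349}{3 \cdot 116 \left(-115\right)} = - \frac{-349}{-40020} = - \frac{\left(-349\right) \left(-1\right)}{40020} = \left(-1\right) \frac{349}{40020} = - \frac{349}{40020}$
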